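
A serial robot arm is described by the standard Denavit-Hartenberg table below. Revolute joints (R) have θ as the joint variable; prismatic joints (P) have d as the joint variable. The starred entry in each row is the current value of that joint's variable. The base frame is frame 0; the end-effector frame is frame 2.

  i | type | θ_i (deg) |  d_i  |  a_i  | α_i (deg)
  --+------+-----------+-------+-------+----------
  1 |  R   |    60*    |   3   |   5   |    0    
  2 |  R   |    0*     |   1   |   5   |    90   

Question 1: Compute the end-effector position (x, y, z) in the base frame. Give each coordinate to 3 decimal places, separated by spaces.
after link 1: o_1 = (2.5000, 4.3301, 3.0000)
after link 2: o_2 = (5.0000, 8.6603, 4.0000)

5.000 8.660 4.000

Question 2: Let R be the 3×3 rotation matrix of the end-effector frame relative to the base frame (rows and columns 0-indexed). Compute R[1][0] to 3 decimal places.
End-effector x-axis (col 0 of R) = (0.5000,0.8660,0.0000)
R[1][0] = 0.8660

0.866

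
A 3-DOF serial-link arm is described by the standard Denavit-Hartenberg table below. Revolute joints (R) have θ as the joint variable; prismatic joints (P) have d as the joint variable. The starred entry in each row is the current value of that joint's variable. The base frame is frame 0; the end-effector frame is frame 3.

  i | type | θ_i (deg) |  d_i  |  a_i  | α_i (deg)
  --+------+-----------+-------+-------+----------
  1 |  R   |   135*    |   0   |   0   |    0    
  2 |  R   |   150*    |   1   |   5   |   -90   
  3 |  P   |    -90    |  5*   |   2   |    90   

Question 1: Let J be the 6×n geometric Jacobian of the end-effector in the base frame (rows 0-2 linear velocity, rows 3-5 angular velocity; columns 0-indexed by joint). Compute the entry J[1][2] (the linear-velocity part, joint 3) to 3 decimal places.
prismatic axis z_2 = (0.9659,0.2588,0.0000)
J_v[:, 2] = z_2; J_ω[:, 2] = (0,0,0)
entry J[1][2] = 0.2588

0.259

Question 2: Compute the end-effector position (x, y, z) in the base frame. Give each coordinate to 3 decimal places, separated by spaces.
after link 1: o_1 = (0.0000, 0.0000, 0.0000)
after link 2: o_2 = (1.2941, -4.8296, 1.0000)
after link 3: o_3 = (6.1237, -3.5355, 3.0000)

6.124 -3.536 3.000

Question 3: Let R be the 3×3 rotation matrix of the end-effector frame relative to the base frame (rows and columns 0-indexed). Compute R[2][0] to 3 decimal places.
End-effector x-axis (col 0 of R) = (-0.0000,-0.0000,1.0000)
R[2][0] = 1.0000

1.000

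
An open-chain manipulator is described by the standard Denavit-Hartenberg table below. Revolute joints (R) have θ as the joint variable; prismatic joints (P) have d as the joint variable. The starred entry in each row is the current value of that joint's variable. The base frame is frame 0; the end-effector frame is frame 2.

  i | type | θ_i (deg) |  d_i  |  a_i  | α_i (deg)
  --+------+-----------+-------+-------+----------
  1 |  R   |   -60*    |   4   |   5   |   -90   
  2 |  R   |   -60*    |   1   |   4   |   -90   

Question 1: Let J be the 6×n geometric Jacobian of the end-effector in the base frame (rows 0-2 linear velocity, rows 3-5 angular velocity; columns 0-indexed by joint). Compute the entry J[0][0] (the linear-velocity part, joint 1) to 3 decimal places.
5.562

axis z_0 = ẑ; lever o_n−o_0 = (4.3660,-5.5622,7.4641)
cross product → J_v[:, 0] = (5.5622,4.3660,-0.0000)
J_ω[:, 0] = z_0
entry J[0][0] = 5.5622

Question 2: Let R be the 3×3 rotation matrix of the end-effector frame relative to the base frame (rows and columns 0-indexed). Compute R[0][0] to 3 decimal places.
End-effector x-axis (col 0 of R) = (0.2500,-0.4330,0.8660)
R[0][0] = 0.2500

0.250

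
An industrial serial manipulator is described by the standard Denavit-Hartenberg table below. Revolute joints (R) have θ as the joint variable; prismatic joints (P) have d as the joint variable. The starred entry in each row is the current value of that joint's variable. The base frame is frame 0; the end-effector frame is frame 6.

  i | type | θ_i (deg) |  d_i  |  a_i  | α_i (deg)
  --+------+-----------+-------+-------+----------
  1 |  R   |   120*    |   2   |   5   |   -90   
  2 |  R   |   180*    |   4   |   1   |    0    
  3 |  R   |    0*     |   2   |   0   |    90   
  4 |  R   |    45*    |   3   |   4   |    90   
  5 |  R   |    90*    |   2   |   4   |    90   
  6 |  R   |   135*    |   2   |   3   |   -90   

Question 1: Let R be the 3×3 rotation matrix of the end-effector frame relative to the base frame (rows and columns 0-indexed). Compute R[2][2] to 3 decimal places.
End-effector z-axis (col 2 of R) = (-0.6830,0.1830,0.7071)
R[2][2] = 0.7071

0.707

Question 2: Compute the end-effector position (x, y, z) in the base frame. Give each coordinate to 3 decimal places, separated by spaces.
after link 1: o_1 = (-2.5000, 4.3301, 2.0000)
after link 2: o_2 = (-5.4641, 1.4641, 2.0000)
after link 3: o_3 = (-7.1962, 0.4641, 2.0000)
after link 4: o_4 = (-8.2314, -3.3996, -1.0000)
after link 5: o_5 = (-6.2996, -3.9172, -5.0000)
after link 6: o_6 = (-4.7682, -6.3981, -2.8787)

-4.768 -6.398 -2.879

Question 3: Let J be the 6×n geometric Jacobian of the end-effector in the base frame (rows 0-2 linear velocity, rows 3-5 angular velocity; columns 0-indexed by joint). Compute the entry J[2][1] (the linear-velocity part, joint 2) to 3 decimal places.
8.157

axis z_1 = (-0.8660,-0.5000,0.0000); lever o_n−o_1 = (-2.2682,-10.7283,-4.8787)
cross product → J_v[:, 1] = (2.4393,-4.2251,8.1569)
J_ω[:, 1] = z_1
entry J[2][1] = 8.1569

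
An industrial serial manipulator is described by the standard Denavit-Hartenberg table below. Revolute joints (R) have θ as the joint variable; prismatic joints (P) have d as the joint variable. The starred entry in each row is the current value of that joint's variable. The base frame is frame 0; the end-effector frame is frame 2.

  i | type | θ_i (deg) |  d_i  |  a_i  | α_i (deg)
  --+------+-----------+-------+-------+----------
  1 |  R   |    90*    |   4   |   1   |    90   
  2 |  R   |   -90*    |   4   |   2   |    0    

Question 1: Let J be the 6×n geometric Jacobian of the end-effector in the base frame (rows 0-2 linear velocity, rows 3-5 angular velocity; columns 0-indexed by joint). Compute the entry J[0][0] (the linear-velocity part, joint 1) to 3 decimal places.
-1.000

axis z_0 = ẑ; lever o_n−o_0 = (4.0000,1.0000,2.0000)
cross product → J_v[:, 0] = (-1.0000,4.0000,0.0000)
J_ω[:, 0] = z_0
entry J[0][0] = -1.0000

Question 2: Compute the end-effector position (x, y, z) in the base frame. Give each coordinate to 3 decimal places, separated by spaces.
4.000 1.000 2.000

after link 1: o_1 = (0.0000, 1.0000, 4.0000)
after link 2: o_2 = (4.0000, 1.0000, 2.0000)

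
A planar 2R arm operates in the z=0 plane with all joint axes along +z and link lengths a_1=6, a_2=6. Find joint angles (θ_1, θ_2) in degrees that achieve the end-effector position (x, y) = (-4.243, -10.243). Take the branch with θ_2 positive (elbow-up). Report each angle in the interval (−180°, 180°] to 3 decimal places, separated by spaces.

cos θ_2 = (122.9221−6²−6²)/(2·6·6) = 0.7073; θ_2 = 44.9883° (elbow-up)
β = atan2(-10.2430,-4.2430) = -112.5010°; ψ = atan2(4.2418,10.2435) = 22.4941°
θ_1 = β − ψ = -134.9951°

-134.995 44.988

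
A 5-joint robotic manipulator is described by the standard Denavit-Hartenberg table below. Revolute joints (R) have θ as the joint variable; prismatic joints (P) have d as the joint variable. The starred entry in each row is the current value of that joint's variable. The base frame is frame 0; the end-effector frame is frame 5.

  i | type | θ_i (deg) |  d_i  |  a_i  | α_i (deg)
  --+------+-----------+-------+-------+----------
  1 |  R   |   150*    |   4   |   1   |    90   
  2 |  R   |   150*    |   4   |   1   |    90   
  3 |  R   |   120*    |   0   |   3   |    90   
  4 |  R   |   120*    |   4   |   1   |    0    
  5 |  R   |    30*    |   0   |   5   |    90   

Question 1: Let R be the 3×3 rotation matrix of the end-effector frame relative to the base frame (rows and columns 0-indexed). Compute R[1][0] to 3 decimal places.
-0.712

End-effector x-axis (col 0 of R) = (-0.2667,-0.7120,0.6495)
R[1][0] = -0.7120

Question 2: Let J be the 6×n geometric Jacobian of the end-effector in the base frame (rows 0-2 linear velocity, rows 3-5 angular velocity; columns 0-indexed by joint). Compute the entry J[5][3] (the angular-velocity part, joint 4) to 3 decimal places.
axis z_3 = (0.8995,0.0580,0.4330); lever o_n−o_3 = (1.8603,-3.5948,5.8546)
cross product → J_v[:, 3] = (1.8962,-4.4608,-3.3415)
J_ω[:, 3] = z_3
entry J[5][3] = 0.4330

0.433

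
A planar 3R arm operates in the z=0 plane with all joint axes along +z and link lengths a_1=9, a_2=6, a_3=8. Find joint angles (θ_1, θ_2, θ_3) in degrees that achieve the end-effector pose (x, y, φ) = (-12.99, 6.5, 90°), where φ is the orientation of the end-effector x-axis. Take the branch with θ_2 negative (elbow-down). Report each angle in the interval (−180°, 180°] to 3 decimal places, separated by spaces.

wrist centre = target − a_3·(cos φ, sin φ) = (-12.9900, -1.5000)
cos θ_2 = (170.9901−9²−6²)/(2·9·6) = 0.4999; θ_2 = -60.0061° (elbow-down)
β = atan2(-1.5000,-12.9900) = -173.4130°; ψ = atan2(-5.1965,11.9995) = -23.4155°
θ_1 = β − ψ = -149.9976°
θ_3 = φ − θ_1 − θ_2 = -59.9964° (wrapped to (-180°,180°])

-149.998 -60.006 -59.996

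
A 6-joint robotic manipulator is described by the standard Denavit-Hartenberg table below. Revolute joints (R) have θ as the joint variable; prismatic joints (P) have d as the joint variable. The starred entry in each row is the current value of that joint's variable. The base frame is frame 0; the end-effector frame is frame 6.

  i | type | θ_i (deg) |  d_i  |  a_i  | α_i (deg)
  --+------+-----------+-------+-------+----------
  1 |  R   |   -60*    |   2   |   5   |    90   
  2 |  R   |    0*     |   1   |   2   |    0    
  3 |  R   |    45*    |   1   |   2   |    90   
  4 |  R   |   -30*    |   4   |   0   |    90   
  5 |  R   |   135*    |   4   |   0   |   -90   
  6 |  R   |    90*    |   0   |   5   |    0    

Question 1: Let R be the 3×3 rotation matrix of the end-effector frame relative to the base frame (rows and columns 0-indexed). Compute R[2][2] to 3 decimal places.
End-effector z-axis (col 2 of R) = (-0.7727,0.6312,0.0670)
R[2][2] = 0.0670

0.067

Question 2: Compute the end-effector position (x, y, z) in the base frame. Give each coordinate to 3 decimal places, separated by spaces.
after link 1: o_1 = (2.5000, -4.3301, 2.0000)
after link 2: o_2 = (2.6340, -6.5622, 2.0000)
after link 3: o_3 = (2.4751, -8.2869, 3.4142)
after link 4: o_4 = (3.8893, -10.7364, 0.5858)
after link 5: o_5 = (6.1822, -7.7796, -0.8284)
after link 6: o_6 = (3.3160, -11.4756, 0.9393)

3.316 -11.476 0.939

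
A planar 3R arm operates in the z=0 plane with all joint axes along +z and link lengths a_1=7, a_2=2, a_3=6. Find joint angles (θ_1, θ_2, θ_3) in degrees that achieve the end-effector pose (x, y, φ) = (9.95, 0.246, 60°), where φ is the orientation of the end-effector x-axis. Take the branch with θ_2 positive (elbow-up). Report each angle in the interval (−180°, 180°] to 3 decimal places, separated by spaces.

wrist centre = target − a_3·(cos φ, sin φ) = (6.9500, -4.9502)
cos θ_2 = (72.8065−7²−2²)/(2·7·2) = 0.7074; θ_2 = 44.9782° (elbow-up)
β = atan2(-4.9502,6.9500) = -35.4605°; ψ = atan2(1.4137,8.4148) = 9.5366°
θ_1 = β − ψ = -44.9971°
θ_3 = φ − θ_1 − θ_2 = 60.0188° (wrapped to (-180°,180°])

-44.997 44.978 60.019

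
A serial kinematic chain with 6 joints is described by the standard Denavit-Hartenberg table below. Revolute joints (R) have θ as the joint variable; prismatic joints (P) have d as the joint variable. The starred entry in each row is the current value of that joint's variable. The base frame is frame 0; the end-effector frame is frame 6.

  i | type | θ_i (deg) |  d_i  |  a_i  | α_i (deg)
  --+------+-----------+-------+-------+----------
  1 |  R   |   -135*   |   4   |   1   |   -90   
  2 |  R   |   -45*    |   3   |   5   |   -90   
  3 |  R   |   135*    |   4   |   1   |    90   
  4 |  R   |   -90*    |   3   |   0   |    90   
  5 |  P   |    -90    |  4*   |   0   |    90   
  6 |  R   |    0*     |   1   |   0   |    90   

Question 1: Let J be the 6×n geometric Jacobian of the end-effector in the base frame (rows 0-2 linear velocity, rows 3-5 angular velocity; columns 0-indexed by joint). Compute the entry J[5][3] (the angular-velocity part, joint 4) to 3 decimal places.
0.500

axis z_3 = (-0.8536,0.1464,0.5000); lever o_n−o_3 = (-2.4749,-3.4749,2.7929)
cross product → J_v[:, 3] = (2.1464,1.1464,3.3284)
J_ω[:, 3] = z_3
entry J[5][3] = 0.5000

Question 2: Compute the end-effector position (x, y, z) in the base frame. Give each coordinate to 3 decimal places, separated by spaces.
after link 1: o_1 = (-0.7071, -0.7071, 4.0000)
after link 2: o_2 = (-1.0858, -5.3284, 7.5355)
after link 3: o_3 = (-3.2322, -6.4749, 4.2071)
after link 4: o_4 = (-5.7929, -6.0355, 5.7071)
after link 5: o_5 = (-5.2071, -9.4497, 7.7071)
after link 6: o_6 = (-5.7071, -9.9497, 7.0000)

-5.707 -9.950 7.000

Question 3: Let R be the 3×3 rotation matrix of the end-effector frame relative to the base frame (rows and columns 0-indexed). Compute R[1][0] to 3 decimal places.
End-effector x-axis (col 0 of R) = (0.8536,-0.1464,-0.5000)
R[1][0] = -0.1464

-0.146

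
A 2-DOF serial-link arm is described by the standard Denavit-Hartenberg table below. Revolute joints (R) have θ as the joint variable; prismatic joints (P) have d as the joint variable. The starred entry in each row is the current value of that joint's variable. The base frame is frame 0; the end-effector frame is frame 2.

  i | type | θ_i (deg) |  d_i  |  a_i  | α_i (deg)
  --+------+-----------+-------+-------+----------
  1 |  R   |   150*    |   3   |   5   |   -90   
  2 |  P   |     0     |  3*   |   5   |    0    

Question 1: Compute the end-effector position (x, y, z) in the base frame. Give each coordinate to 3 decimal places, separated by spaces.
-10.160 2.402 3.000

after link 1: o_1 = (-4.3301, 2.5000, 3.0000)
after link 2: o_2 = (-10.1603, 2.4019, 3.0000)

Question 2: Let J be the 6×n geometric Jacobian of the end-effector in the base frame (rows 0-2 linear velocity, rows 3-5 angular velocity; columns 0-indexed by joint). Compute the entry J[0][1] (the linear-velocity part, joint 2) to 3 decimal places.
prismatic axis z_1 = (-0.5000,-0.8660,0.0000)
J_v[:, 1] = z_1; J_ω[:, 1] = (0,0,0)
entry J[0][1] = -0.5000

-0.500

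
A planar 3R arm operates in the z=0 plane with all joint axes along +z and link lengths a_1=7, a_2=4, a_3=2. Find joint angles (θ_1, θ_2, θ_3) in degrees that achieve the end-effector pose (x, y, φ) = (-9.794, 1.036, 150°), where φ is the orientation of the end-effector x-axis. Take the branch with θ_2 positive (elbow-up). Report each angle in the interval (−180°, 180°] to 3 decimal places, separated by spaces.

149.998 90.004 -90.002

wrist centre = target − a_3·(cos φ, sin φ) = (-8.0619, 0.0360)
cos θ_2 = (64.9963−7²−4²)/(2·7·4) = -0.0001; θ_2 = 90.0038° (elbow-up)
β = atan2(0.0360,-8.0619) = 179.7442°; ψ = atan2(4.0000,6.9997) = 29.7458°
θ_1 = β − ψ = 149.9983°
θ_3 = φ − θ_1 − θ_2 = -90.0021° (wrapped to (-180°,180°])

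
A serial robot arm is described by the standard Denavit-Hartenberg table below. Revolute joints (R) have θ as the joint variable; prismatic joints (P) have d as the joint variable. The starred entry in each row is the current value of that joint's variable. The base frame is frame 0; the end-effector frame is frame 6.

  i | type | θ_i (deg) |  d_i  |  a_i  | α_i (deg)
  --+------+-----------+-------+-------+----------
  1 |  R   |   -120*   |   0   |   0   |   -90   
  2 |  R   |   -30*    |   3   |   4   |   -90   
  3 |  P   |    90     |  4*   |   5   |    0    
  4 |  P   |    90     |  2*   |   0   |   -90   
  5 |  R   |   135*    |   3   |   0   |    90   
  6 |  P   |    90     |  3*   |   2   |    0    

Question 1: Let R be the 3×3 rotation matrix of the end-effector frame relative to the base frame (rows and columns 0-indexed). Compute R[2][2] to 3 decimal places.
End-effector z-axis (col 2 of R) = (0.4830,0.8365,0.2588)
R[2][2] = 0.2588

0.259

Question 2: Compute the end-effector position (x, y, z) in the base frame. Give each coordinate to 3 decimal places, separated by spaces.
after link 1: o_1 = (0.0000, 0.0000, 0.0000)
after link 2: o_2 = (0.8660, -4.5000, 2.0000)
after link 3: o_3 = (-4.4641, -3.7321, -1.4641)
after link 4: o_4 = (-4.9641, -4.5981, -3.1962)
after link 5: o_5 = (-2.3660, -6.0981, -3.1962)
after link 6: o_6 = (0.8149, -4.5885, -2.4197)

0.815 -4.589 -2.420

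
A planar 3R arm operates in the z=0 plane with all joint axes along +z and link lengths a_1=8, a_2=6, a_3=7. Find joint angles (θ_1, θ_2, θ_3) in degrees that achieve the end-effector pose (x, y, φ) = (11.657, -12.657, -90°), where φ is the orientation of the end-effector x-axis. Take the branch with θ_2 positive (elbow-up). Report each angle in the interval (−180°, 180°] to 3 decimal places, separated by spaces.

wrist centre = target − a_3·(cos φ, sin φ) = (11.6570, -5.6570)
cos θ_2 = (167.8873−8²−6²)/(2·8·6) = 0.7072; θ_2 = 44.9957° (elbow-up)
β = atan2(-5.6570,11.6570) = -25.8867°; ψ = atan2(4.2423,12.2430) = 19.1118°
θ_1 = β − ψ = -44.9985°
θ_3 = φ − θ_1 − θ_2 = -89.9972° (wrapped to (-180°,180°])

-44.999 44.996 -89.997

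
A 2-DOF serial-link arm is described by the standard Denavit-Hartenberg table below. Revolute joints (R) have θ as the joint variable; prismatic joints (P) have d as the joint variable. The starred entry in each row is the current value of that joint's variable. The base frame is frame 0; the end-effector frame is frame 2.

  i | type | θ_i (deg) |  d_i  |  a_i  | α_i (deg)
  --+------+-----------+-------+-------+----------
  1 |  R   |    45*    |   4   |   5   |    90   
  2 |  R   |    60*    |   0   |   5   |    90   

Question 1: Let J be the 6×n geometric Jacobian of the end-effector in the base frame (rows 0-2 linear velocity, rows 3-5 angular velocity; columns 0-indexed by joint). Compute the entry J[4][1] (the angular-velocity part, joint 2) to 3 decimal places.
axis z_1 = (0.7071,-0.7071,0.0000); lever o_n−o_1 = (1.7678,1.7678,4.3301)
cross product → J_v[:, 1] = (-3.0619,-3.0619,2.5000)
J_ω[:, 1] = z_1
entry J[4][1] = -0.7071

-0.707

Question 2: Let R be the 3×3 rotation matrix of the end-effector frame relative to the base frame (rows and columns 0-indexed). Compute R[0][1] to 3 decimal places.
0.707

End-effector y-axis (col 1 of R) = (0.7071,-0.7071,0.0000)
R[0][1] = 0.7071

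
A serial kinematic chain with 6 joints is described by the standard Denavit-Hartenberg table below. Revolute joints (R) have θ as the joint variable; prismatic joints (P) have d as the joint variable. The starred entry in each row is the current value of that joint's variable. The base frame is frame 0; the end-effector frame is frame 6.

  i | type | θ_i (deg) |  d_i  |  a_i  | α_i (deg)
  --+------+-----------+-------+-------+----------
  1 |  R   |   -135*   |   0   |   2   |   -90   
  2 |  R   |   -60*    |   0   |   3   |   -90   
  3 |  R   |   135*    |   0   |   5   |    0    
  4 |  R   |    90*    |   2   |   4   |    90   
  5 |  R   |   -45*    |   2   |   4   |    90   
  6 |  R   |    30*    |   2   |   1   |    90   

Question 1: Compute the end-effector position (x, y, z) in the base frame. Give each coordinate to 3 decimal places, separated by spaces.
after link 1: o_1 = (-1.4142, -1.4142, 0.0000)
after link 2: o_2 = (-2.4749, -2.4749, 2.5981)
after link 3: o_3 = (-3.7249, 1.2751, -0.4638)
after link 4: o_4 = (-1.9496, -0.9496, -3.9133)
after link 5: o_5 = (1.4038, 1.5753, -5.4559)
after link 6: o_6 = (1.9184, 3.3918, -4.2577)

1.918 3.392 -4.258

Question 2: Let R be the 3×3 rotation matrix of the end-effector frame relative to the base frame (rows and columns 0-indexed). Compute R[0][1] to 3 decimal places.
End-effector y-axis (col 1 of R) = (-0.0973,0.6098,0.7866)
R[0][1] = -0.0973

-0.097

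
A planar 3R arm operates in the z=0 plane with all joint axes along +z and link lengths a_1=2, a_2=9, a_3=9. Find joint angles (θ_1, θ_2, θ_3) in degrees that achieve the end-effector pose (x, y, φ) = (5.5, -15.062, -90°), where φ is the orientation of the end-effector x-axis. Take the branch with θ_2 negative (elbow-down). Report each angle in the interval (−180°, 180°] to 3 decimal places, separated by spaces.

wrist centre = target − a_3·(cos φ, sin φ) = (5.5000, -6.0620)
cos θ_2 = (66.9978−2²−9²)/(2·2·9) = -0.5001; θ_2 = -120.0040° (elbow-down)
β = atan2(-6.0620,5.5000) = -47.7828°; ψ = atan2(-7.7939,-2.5005) = -107.7879°
θ_1 = β − ψ = 60.0051°
θ_3 = φ − θ_1 − θ_2 = -30.0011° (wrapped to (-180°,180°])

60.005 -120.004 -30.001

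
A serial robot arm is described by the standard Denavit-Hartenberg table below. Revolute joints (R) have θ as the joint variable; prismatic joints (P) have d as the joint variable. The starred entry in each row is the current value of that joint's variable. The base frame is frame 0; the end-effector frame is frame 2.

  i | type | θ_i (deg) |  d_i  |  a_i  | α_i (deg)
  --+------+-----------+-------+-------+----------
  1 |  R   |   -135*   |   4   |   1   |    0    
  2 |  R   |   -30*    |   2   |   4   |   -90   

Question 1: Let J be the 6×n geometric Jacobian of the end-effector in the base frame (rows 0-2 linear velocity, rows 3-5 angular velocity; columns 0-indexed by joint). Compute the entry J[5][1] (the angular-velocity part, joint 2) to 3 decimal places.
axis z_1 = (0.0000,0.0000,1.0000); lever o_n−o_1 = (-3.8637,-1.0353,2.0000)
cross product → J_v[:, 1] = (1.0353,-3.8637,0.0000)
J_ω[:, 1] = z_1
entry J[5][1] = 1.0000

1.000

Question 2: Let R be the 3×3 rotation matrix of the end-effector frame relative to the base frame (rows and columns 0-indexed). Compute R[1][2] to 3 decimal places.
End-effector z-axis (col 2 of R) = (0.2588,-0.9659,0.0000)
R[1][2] = -0.9659

-0.966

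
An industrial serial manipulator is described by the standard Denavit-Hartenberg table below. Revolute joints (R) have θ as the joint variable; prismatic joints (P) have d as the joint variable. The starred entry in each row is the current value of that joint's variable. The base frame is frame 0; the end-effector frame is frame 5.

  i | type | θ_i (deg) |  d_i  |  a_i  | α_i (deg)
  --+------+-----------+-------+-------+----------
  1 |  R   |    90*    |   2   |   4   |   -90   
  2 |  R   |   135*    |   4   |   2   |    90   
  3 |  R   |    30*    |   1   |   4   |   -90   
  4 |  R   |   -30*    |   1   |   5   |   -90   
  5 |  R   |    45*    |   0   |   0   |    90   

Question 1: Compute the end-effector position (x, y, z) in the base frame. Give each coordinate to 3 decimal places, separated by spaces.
-9.031 0.313 -6.637

after link 1: o_1 = (0.0000, 4.0000, 2.0000)
after link 2: o_2 = (-4.0000, 2.5858, 0.5858)
after link 3: o_3 = (-6.0000, 0.8434, -2.5708)
after link 4: o_4 = (-9.0311, 0.3131, -6.6367)
after link 5: o_5 = (-9.0311, 0.3131, -6.6367)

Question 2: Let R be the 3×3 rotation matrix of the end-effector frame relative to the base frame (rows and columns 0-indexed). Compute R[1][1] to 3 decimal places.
-0.919

End-effector y-axis (col 1 of R) = (-0.2500,-0.9186,0.3062)
R[1][1] = -0.9186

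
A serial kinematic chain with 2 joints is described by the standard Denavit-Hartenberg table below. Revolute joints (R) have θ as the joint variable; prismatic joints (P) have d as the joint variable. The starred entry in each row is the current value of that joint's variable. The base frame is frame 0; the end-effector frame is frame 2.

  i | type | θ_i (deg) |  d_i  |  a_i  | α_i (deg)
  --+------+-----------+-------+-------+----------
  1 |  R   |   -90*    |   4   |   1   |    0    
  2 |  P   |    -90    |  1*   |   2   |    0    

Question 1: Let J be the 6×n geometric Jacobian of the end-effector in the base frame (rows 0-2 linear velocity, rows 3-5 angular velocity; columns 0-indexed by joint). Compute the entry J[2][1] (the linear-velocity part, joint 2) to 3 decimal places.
prismatic axis z_1 = (0.0000,0.0000,1.0000)
J_v[:, 1] = z_1; J_ω[:, 1] = (0,0,0)
entry J[2][1] = 1.0000

1.000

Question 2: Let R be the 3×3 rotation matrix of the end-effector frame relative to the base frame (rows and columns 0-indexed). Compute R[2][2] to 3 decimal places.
End-effector z-axis (col 2 of R) = (0.0000,0.0000,1.0000)
R[2][2] = 1.0000

1.000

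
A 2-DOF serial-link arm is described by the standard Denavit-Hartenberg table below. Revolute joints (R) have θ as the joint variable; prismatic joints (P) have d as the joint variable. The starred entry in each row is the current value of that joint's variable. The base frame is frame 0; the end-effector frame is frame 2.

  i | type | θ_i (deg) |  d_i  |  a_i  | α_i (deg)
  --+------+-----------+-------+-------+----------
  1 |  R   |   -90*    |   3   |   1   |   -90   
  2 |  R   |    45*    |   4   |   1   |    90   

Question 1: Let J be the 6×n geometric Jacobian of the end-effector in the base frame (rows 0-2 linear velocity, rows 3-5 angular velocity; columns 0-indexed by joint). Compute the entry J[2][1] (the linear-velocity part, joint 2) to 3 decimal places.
-0.707

axis z_1 = (1.0000,0.0000,0.0000); lever o_n−o_1 = (4.0000,-0.7071,-0.7071)
cross product → J_v[:, 1] = (0.0000,0.7071,-0.7071)
J_ω[:, 1] = z_1
entry J[2][1] = -0.7071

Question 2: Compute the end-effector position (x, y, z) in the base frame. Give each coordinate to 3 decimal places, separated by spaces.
after link 1: o_1 = (0.0000, -1.0000, 3.0000)
after link 2: o_2 = (4.0000, -1.7071, 2.2929)

4.000 -1.707 2.293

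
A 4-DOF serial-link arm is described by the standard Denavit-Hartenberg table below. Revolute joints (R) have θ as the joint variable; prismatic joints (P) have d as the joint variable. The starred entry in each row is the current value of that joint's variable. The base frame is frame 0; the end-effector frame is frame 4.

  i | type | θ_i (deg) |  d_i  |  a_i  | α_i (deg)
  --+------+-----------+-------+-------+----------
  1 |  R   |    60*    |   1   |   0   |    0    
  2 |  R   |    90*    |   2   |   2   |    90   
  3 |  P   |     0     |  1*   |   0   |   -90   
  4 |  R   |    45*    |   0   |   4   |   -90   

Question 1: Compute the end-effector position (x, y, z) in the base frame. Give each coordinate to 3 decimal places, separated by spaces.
after link 1: o_1 = (0.0000, 0.0000, 1.0000)
after link 2: o_2 = (-1.7321, 1.0000, 3.0000)
after link 3: o_3 = (-1.2321, 1.8660, 3.0000)
after link 4: o_4 = (-5.0958, 0.8307, 3.0000)

-5.096 0.831 3.000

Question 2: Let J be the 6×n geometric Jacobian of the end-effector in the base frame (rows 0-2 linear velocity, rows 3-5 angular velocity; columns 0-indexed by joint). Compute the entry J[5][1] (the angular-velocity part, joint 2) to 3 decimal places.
1.000

axis z_1 = (0.0000,0.0000,1.0000); lever o_n−o_1 = (-5.0958,0.8307,2.0000)
cross product → J_v[:, 1] = (-0.8307,-5.0958,0.0000)
J_ω[:, 1] = z_1
entry J[5][1] = 1.0000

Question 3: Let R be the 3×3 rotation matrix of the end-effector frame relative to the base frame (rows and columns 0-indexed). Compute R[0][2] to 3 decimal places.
0.259

End-effector z-axis (col 2 of R) = (0.2588,-0.9659,0.0000)
R[0][2] = 0.2588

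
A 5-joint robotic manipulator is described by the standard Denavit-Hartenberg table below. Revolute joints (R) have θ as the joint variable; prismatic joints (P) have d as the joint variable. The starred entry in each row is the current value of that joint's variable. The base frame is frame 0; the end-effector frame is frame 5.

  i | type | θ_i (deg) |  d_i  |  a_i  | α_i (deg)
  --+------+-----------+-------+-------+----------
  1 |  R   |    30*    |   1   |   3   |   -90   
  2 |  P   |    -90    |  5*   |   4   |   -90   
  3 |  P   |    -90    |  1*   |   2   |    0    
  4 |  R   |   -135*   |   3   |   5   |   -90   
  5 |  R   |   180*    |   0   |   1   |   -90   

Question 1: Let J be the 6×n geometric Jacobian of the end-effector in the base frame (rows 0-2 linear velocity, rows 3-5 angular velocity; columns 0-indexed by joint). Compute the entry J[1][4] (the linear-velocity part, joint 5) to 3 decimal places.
0.500

axis z_4 = (-0.3536,0.6124,-0.7071); lever o_n−o_4 = (-0.3536,0.6124,0.7071)
cross product → J_v[:, 4] = (0.8660,0.5000,0.0000)
J_ω[:, 4] = z_4
entry J[1][4] = 0.5000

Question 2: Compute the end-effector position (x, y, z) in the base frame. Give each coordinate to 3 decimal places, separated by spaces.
3.976 7.113 2.172

after link 1: o_1 = (2.5981, 1.5000, 1.0000)
after link 2: o_2 = (0.0981, 5.8301, 5.0000)
after link 3: o_3 = (-0.0359, 8.0622, 5.0000)
after link 4: o_4 = (4.3299, 6.5003, 1.4645)
after link 5: o_5 = (3.9764, 7.1127, 2.1716)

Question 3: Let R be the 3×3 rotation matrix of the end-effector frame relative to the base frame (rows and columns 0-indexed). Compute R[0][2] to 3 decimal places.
0.866

End-effector z-axis (col 2 of R) = (0.8660,0.5000,0.0000)
R[0][2] = 0.8660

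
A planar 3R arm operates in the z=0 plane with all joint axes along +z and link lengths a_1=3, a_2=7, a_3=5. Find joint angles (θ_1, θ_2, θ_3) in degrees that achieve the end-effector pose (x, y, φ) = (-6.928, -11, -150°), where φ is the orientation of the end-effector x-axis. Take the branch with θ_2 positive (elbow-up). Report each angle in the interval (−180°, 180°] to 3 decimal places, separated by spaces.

-150.000 60.002 -60.002

wrist centre = target − a_3·(cos φ, sin φ) = (-2.5979, -8.5000)
cos θ_2 = (78.9989−3²−7²)/(2·3·7) = 0.5000; θ_2 = 60.0017° (elbow-up)
β = atan2(-8.5000,-2.5979) = -106.9948°; ψ = atan2(6.0623,6.4998) = 43.0052°
θ_1 = β − ψ = -150.0000°
θ_3 = φ − θ_1 − θ_2 = -60.0017° (wrapped to (-180°,180°])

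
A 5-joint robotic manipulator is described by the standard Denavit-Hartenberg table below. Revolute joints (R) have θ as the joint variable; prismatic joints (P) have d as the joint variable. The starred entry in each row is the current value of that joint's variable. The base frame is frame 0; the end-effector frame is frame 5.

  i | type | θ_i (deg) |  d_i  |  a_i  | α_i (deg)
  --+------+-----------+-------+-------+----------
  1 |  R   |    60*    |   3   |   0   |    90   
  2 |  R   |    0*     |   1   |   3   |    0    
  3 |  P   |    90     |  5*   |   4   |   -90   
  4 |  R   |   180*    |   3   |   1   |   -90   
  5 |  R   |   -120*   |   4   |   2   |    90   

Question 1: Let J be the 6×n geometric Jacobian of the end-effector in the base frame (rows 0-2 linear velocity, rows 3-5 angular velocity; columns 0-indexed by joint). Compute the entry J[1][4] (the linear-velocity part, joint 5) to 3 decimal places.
-0.866

axis z_4 = (0.8660,-0.5000,-0.0000); lever o_n−o_4 = (2.5981,-3.5000,1.0000)
cross product → J_v[:, 4] = (-0.5000,-0.8660,-1.7321)
J_ω[:, 4] = z_4
entry J[1][4] = -0.8660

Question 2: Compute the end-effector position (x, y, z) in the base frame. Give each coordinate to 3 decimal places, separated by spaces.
7.794 -6.500 7.000

after link 1: o_1 = (0.0000, 0.0000, 3.0000)
after link 2: o_2 = (2.3660, 2.0981, 3.0000)
after link 3: o_3 = (6.6962, -0.4019, 7.0000)
after link 4: o_4 = (5.1962, -3.0000, 6.0000)
after link 5: o_5 = (7.7942, -6.5000, 7.0000)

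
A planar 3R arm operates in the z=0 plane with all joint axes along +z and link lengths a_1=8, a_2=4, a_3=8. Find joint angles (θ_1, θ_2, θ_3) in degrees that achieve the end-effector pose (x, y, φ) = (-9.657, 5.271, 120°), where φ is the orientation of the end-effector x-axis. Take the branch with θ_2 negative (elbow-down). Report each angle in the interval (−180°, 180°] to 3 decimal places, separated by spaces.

wrist centre = target − a_3·(cos φ, sin φ) = (-5.6570, -1.6572)
cos θ_2 = (34.7480−8²−4²)/(2·8·4) = -0.7071; θ_2 = -134.9964° (elbow-down)
β = atan2(-1.6572,-5.6570) = -163.6722°; ψ = atan2(-2.8286,5.1717) = -28.6757°
θ_1 = β − ψ = -134.9965°
θ_3 = φ − θ_1 − θ_2 = 29.9929° (wrapped to (-180°,180°])

-134.996 -134.996 29.993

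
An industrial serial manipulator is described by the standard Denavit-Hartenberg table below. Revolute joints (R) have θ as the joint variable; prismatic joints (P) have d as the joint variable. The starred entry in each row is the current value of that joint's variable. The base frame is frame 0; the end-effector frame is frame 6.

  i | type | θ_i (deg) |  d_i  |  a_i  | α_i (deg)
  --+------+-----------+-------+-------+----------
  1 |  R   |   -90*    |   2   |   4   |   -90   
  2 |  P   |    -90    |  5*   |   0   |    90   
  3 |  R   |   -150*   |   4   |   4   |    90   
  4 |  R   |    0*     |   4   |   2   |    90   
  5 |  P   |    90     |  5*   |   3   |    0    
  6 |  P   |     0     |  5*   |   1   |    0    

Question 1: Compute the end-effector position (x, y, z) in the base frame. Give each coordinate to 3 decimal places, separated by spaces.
after link 1: o_1 = (0.0000, -4.0000, 2.0000)
after link 2: o_2 = (5.0000, -4.0000, 2.0000)
after link 3: o_3 = (3.0000, 0.0000, -1.4641)
after link 4: o_4 = (5.4641, 0.0000, -5.1962)
after link 5: o_5 = (8.0622, -5.0000, -6.6962)
after link 6: o_6 = (8.9282, -10.0000, -7.1962)

8.928 -10.000 -7.196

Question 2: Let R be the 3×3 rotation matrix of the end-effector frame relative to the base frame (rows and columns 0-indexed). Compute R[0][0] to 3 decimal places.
End-effector x-axis (col 0 of R) = (0.8660,0.0000,-0.5000)
R[0][0] = 0.8660

0.866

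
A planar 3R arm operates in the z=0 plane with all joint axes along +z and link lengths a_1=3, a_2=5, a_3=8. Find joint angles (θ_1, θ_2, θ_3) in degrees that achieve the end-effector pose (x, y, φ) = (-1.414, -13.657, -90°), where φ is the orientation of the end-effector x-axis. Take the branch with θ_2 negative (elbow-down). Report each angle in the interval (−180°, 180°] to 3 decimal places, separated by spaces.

wrist centre = target − a_3·(cos φ, sin φ) = (-1.4140, -5.6570)
cos θ_2 = (34.0010−3²−5²)/(2·3·5) = 0.0000; θ_2 = -89.9980° (elbow-down)
β = atan2(-5.6570,-1.4140) = -104.0339°; ψ = atan2(-5.0000,3.0002) = -59.0348°
θ_1 = β − ψ = -44.9991°
θ_3 = φ − θ_1 − θ_2 = 44.9971° (wrapped to (-180°,180°])

-44.999 -89.998 44.997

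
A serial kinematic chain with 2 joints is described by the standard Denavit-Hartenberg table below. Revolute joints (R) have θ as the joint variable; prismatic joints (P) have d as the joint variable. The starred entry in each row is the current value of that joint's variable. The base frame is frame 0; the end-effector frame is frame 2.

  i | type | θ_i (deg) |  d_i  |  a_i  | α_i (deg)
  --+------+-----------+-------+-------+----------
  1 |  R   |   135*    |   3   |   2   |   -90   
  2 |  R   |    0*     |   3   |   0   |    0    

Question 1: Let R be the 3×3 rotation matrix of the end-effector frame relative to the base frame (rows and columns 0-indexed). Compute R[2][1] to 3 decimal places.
End-effector y-axis (col 1 of R) = (-0.0000,-0.0000,-1.0000)
R[2][1] = -1.0000

-1.000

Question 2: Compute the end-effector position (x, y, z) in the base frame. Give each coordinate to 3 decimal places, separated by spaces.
after link 1: o_1 = (-1.4142, 1.4142, 3.0000)
after link 2: o_2 = (-3.5355, -0.7071, 3.0000)

-3.536 -0.707 3.000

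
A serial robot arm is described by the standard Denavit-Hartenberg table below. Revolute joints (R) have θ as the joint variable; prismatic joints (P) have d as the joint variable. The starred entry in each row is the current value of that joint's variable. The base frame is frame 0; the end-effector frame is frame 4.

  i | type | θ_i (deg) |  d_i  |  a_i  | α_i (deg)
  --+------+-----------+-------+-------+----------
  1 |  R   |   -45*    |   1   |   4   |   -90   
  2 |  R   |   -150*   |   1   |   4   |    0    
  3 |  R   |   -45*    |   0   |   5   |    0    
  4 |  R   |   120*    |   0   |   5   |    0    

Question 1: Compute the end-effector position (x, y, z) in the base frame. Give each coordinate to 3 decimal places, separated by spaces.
after link 1: o_1 = (2.8284, -2.8284, 1.0000)
after link 2: o_2 = (1.0860, 0.3282, 3.0000)
after link 3: o_3 = (-2.3290, 3.7432, 1.7059)
after link 4: o_4 = (-1.4140, 2.8282, 6.5355)

-1.414 2.828 6.536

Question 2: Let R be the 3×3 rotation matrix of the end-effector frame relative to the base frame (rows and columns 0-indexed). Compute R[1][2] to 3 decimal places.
0.707

End-effector z-axis (col 2 of R) = (0.7071,0.7071,0.0000)
R[1][2] = 0.7071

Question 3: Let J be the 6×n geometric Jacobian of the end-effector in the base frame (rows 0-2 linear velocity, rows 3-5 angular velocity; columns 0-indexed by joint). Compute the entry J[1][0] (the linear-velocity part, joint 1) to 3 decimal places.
axis z_0 = ẑ; lever o_n−o_0 = (-1.4140,2.8282,6.5355)
cross product → J_v[:, 0] = (-2.8282,-1.4140,0.0000)
J_ω[:, 0] = z_0
entry J[1][0] = -1.4140

-1.414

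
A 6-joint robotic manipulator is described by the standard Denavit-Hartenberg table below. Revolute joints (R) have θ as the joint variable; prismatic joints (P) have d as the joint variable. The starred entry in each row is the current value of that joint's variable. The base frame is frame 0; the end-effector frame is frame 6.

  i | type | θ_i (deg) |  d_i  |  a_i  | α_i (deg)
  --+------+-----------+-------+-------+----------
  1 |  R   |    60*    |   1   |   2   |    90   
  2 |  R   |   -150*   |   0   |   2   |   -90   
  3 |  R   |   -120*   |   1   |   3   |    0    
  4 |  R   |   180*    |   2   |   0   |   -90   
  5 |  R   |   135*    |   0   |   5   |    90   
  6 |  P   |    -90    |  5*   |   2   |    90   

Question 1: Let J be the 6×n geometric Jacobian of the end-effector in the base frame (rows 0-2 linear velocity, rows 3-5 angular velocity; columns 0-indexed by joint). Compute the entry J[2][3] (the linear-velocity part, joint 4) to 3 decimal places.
-0.500

axis z_3 = (0.2500,0.4330,-0.8660); lever o_n−o_3 = (-1.1517,-3.9949,3.5256)
cross product → J_v[:, 3] = (-1.9330,0.1160,-0.5000)
J_ω[:, 3] = z_3
entry J[2][3] = -0.5000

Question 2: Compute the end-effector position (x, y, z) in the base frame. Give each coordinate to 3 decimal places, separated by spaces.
after link 1: o_1 = (1.0000, 1.7321, 1.0000)
after link 2: o_2 = (0.1340, 0.2321, 0.0000)
after link 3: o_3 = (3.2835, 0.4910, -0.1160)
after link 4: o_4 = (3.7835, 1.3571, -1.8481)
after link 5: o_5 = (6.3167, -0.3790, 2.0977)
after link 6: o_6 = (2.1318, -3.5038, 3.4096)

2.132 -3.504 3.410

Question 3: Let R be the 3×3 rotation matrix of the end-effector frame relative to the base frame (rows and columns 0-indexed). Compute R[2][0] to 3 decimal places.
End-effector x-axis (col 0 of R) = (0.0580,-0.8995,-0.4330)
R[2][0] = -0.4330

-0.433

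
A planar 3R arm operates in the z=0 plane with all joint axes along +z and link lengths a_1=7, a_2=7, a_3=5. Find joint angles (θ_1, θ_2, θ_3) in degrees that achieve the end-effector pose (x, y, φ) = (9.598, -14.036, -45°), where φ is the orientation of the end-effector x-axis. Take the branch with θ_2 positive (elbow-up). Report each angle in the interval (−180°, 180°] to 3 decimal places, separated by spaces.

wrist centre = target − a_3·(cos φ, sin φ) = (6.0625, -10.5005)
cos θ_2 = (147.0133−7²−7²)/(2·7·7) = 0.5001; θ_2 = 59.9910° (elbow-up)
β = atan2(-10.5005,6.0625) = -59.9999°; ψ = atan2(6.0616,10.5009) = 29.9955°
θ_1 = β − ψ = -89.9954°
θ_3 = φ − θ_1 − θ_2 = -14.9956° (wrapped to (-180°,180°])

-89.995 59.991 -14.996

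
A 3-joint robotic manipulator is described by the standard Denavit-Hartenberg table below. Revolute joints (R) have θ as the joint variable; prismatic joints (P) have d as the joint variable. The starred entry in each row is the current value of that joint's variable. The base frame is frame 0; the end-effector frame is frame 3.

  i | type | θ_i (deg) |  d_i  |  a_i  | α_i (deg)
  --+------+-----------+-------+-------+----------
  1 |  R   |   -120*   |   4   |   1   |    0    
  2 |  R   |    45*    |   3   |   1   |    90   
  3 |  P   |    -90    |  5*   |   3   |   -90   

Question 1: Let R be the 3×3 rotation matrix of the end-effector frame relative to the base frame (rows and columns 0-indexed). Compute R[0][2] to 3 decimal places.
End-effector z-axis (col 2 of R) = (0.2588,-0.9659,0.0000)
R[0][2] = 0.2588

0.259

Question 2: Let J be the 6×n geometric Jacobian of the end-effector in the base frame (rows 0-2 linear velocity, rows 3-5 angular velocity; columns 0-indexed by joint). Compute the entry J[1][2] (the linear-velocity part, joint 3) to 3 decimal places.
prismatic axis z_2 = (-0.9659,-0.2588,0.0000)
J_v[:, 2] = z_2; J_ω[:, 2] = (0,0,0)
entry J[1][2] = -0.2588

-0.259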